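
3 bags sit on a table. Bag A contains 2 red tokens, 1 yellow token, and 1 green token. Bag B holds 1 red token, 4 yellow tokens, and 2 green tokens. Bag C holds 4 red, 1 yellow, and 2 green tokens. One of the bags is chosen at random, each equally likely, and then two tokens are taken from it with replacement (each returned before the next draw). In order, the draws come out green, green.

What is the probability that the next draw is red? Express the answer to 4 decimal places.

For each hypothesis, P(data | H) works out to: P(data | bag A) = (1/4)(1/4) = 1/16; P(data | bag B) = (2/7)(2/7) = 4/49; P(data | bag C) = (2/7)(2/7) = 4/49.
The prior-weighted likelihoods are 1/3 · 1/16 = 1/48, 1/3 · 4/49 = 4/147, 1/3 · 4/49 = 4/147; summing to 59/784.
The posterior is then P(bag A | data) = 0.27684, P(bag B | data) = 0.36158, P(bag C | data) = 0.36158.
The predictive probability is P(red next | data) = (1/2)(0.27684) + (1/7)(0.36158) + (4/7)(0.36158) = 0.39669.

0.3967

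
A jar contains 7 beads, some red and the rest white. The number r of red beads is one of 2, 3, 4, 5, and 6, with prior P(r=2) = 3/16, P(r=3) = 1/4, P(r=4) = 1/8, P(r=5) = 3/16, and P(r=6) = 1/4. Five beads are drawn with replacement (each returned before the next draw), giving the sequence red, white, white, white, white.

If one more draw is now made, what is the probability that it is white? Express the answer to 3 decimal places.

0.619

For each hypothesis, P(data | H) works out to: P(data | r = 2) = (2/7)(5/7)(5/7)(5/7)(5/7) = 0.074374; P(data | r = 3) = (3/7)(4/7)(4/7)(4/7)(4/7) = 0.045695; P(data | r = 4) = (4/7)(3/7)(3/7)(3/7)(3/7) = 0.019278; P(data | r = 5) = (5/7)(2/7)(2/7)(2/7)(2/7) = 0.0047599; P(data | r = 6) = (6/7)(1/7)(1/7)(1/7)(1/7) = 0.00035699.
Multiplying each by its prior: 3/16 · 0.074374 = 0.013945, 1/4 · 0.045695 = 0.011424, 1/8 · 0.019278 = 0.0024097, 3/16 · 0.0047599 = 0.00089249, 1/4 · 0.00035699 = 8.9249e-05; with total 0.02876.
Dividing through by the total gives posterior P(r = 2 | data) = 0.48487, P(r = 3 | data) = 0.39721, P(r = 4 | data) = 0.083786, P(r = 5 | data) = 0.031032, P(r = 6 | data) = 0.0031032.
The predictive probability is P(white next | data) = (5/7)(0.48487) + (4/7)(0.39721) + (3/7)(0.083786) + (2/7)(0.031032) + (1/7)(0.0031032) = 0.61853.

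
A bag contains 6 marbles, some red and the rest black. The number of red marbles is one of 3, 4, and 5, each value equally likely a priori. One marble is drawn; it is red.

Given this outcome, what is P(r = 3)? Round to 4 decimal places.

0.2500

For each hypothesis, P(data | H) works out to: P(data | r = 3) = (3/6) = 1/2; P(data | r = 4) = (4/6) = 2/3; P(data | r = 5) = (5/6) = 5/6.
Weighting by the prior gives 1/3 · 1/2 = 1/6, 1/3 · 2/3 = 2/9, 1/3 · 5/6 = 5/18; with total 2/3.
Hence P(r = 3 | data) = (1/6) / (2/3) = 1/4.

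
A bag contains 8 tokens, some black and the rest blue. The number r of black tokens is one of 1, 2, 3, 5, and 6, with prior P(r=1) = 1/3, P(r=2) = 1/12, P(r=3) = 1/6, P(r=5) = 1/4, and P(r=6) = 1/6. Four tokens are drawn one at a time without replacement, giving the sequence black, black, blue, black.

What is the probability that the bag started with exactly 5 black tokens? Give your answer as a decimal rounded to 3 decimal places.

0.500

The likelihood of the observed sequence under each hypothesis: P(data | r = 1) = (1/8)(0/7) = 0; P(data | r = 2) = (2/8)(1/7)(6/6)(0/5) = 0; P(data | r = 3) = (3/8)(2/7)(5/6)(1/5) = 1/56; P(data | r = 5) = (5/8)(4/7)(3/6)(3/5) = 3/28; P(data | r = 6) = (6/8)(5/7)(2/6)(4/5) = 1/7.
Weighting by the prior gives 1/3 · 0 = 0, 1/12 · 0 = 0, 1/6 · 1/56 = 1/336, 1/4 · 3/28 = 3/112, 1/6 · 1/7 = 1/42; summing to 3/56.
Hence P(r = 5 | data) = (3/112) / (3/56) = 1/2.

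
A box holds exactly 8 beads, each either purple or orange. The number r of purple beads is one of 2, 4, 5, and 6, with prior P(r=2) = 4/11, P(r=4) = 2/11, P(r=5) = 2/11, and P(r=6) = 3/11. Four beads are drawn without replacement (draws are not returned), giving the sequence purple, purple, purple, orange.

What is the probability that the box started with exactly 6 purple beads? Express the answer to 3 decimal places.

0.566

Under each hypothesis, the probability of the observed sequence is: P(data | r = 2) = (2/8)(1/7)(0/6) = 0; P(data | r = 4) = (4/8)(3/7)(2/6)(4/5) = 2/35; P(data | r = 5) = (5/8)(4/7)(3/6)(3/5) = 3/28; P(data | r = 6) = (6/8)(5/7)(4/6)(2/5) = 1/7.
The prior-weighted likelihoods are 4/11 · 0 = 0, 2/11 · 2/35 = 4/385, 2/11 · 3/28 = 3/154, 3/11 · 1/7 = 3/77; with total 53/770.
By Bayes' rule, P(r = 6 | data) = (3/77) / (53/770) = 30/53.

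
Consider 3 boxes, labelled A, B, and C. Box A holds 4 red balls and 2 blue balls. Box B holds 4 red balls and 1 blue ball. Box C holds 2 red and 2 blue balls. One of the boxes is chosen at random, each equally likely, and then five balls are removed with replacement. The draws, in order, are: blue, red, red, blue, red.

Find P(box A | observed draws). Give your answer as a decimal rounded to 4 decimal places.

0.3889

Compute the likelihood of the observed sequence for each case: P(data | box A) = (2/6)(4/6)(4/6)(2/6)(4/6) = 0.032922; P(data | box B) = (1/5)(4/5)(4/5)(1/5)(4/5) = 0.02048; P(data | box C) = (2/4)(2/4)(2/4)(2/4)(2/4) = 0.03125.
The prior-weighted likelihoods are 1/3 · 0.032922 = 0.010974, 1/3 · 0.02048 = 0.0068267, 1/3 · 0.03125 = 0.010417; with total 0.028217.
Therefore the posterior P(box A | data) = (0.010974) / (0.028217) = 0.38891.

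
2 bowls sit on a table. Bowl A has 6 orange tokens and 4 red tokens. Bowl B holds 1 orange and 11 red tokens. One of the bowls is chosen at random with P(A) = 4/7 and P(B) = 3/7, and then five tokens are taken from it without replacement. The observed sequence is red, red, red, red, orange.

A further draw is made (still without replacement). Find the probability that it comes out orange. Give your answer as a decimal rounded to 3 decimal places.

The likelihood of the observed sequence under each hypothesis: P(data | bowl A) = (4/10)(3/9)(2/8)(1/7)(6/6) = 0.0047619; P(data | bowl B) = (11/12)(10/11)(9/10)(8/9)(1/8) = 0.083333.
Multiplying each by its prior: 4/7 · 0.0047619 = 0.0027211, 3/7 · 0.083333 = 0.035714; these sum to 0.038435.
Normalising, the posterior is P(bowl A | data) = 0.070796, P(bowl B | data) = 0.9292.
The predictive probability is P(orange next | data) = (1)(0.070796) + (0)(0.9292) = 0.070796.

0.071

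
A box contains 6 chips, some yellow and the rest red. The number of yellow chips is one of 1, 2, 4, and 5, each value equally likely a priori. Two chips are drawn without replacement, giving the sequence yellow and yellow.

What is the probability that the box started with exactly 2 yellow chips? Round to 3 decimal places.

Compute the likelihood of the observed sequence for each case: P(data | r = 1) = (1/6)(0/5) = 0; P(data | r = 2) = (2/6)(1/5) = 1/15; P(data | r = 4) = (4/6)(3/5) = 2/5; P(data | r = 5) = (5/6)(4/5) = 2/3.
Weighting by the prior gives 1/4 · 0 = 0, 1/4 · 1/15 = 1/60, 1/4 · 2/5 = 1/10, 1/4 · 2/3 = 1/6; summing to 17/60.
So P(r = 2 | data) = (1/60) / (17/60) = 1/17.

0.059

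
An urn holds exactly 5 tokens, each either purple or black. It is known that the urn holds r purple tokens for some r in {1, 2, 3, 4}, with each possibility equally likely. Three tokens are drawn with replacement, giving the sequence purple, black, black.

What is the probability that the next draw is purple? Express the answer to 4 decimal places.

The likelihood of the observed sequence under each hypothesis: P(data | r = 1) = (1/5)(4/5)(4/5) = 16/125; P(data | r = 2) = (2/5)(3/5)(3/5) = 18/125; P(data | r = 3) = (3/5)(2/5)(2/5) = 12/125; P(data | r = 4) = (4/5)(1/5)(1/5) = 4/125.
The prior-weighted likelihoods are 1/4 · 16/125 = 4/125, 1/4 · 18/125 = 9/250, 1/4 · 12/125 = 3/125, 1/4 · 4/125 = 1/125; summing to 1/10.
Dividing through by the total gives posterior P(r = 1 | data) = 8/25, P(r = 2 | data) = 9/25, P(r = 3 | data) = 6/25, P(r = 4 | data) = 2/25.
Averaging over the posterior, P(purple next | data) = (1/5)(8/25) + (2/5)(9/25) + (3/5)(6/25) + (4/5)(2/25) = 52/125.

0.4160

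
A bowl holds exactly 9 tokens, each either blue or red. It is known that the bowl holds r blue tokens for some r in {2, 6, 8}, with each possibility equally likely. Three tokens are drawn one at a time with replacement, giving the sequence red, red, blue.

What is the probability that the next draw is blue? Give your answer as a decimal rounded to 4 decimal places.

For each hypothesis, P(data | H) works out to: P(data | r = 2) = (7/9)(7/9)(2/9) = 0.13443; P(data | r = 6) = (3/9)(3/9)(6/9) = 0.074074; P(data | r = 8) = (1/9)(1/9)(8/9) = 0.010974.
Weighting by the prior gives 1/3 · 0.13443 = 0.04481, 1/3 · 0.074074 = 0.024691, 1/3 · 0.010974 = 0.003658; these sum to 0.07316.
Normalising, the posterior is P(r = 2 | data) = 0.6125, P(r = 6 | data) = 0.3375, P(r = 8 | data) = 0.05.
The predictive probability is P(blue next | data) = (2/9)(0.6125) + (2/3)(0.3375) + (8/9)(0.05) = 0.40556.

0.4056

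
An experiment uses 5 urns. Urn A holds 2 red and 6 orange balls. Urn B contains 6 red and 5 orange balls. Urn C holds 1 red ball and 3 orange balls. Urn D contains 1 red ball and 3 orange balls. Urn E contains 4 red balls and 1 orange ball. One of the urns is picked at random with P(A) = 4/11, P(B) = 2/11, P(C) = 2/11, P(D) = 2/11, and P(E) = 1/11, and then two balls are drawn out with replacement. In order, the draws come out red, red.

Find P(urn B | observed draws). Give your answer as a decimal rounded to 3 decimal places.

0.343

Under each hypothesis, the probability of the observed sequence is: P(data | urn A) = (2/8)(2/8) = 0.0625; P(data | urn B) = (6/11)(6/11) = 0.29752; P(data | urn C) = (1/4)(1/4) = 0.0625; P(data | urn D) = (1/4)(1/4) = 0.0625; P(data | urn E) = (4/5)(4/5) = 0.64.
The prior-weighted likelihoods are 4/11 · 0.0625 = 0.022727, 2/11 · 0.29752 = 0.054095, 2/11 · 0.0625 = 0.011364, 2/11 · 0.0625 = 0.011364, 1/11 · 0.64 = 0.058182; summing to 0.15773.
Hence P(urn B | data) = (0.054095) / (0.15773) = 0.34296.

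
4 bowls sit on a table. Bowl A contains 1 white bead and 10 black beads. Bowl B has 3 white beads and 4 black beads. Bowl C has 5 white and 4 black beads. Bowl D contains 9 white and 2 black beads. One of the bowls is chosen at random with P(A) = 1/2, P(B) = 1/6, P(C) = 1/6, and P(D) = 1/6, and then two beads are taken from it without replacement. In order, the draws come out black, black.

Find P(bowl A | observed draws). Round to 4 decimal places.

The likelihood of the observed sequence under each hypothesis: P(data | bowl A) = (10/11)(9/10) = 0.81818; P(data | bowl B) = (4/7)(3/6) = 0.28571; P(data | bowl C) = (4/9)(3/8) = 0.16667; P(data | bowl D) = (2/11)(1/10) = 0.018182.
Weighting by the prior gives 1/2 · 0.81818 = 0.40909, 1/6 · 0.28571 = 0.047619, 1/6 · 0.16667 = 0.027778, 1/6 · 0.018182 = 0.0030303; summing to 0.48752.
Therefore the posterior P(bowl A | data) = (0.40909) / (0.48752) = 0.83913.

0.8391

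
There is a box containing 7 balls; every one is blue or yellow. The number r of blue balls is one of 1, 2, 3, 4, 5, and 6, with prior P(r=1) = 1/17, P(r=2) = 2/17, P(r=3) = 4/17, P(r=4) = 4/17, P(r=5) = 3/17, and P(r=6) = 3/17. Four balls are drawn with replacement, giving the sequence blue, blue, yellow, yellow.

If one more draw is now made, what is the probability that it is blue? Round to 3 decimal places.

0.526

Compute the likelihood of the observed sequence for each case: P(data | r = 1) = (1/7)(1/7)(6/7)(6/7) = 0.014994; P(data | r = 2) = (2/7)(2/7)(5/7)(5/7) = 0.041649; P(data | r = 3) = (3/7)(3/7)(4/7)(4/7) = 0.059975; P(data | r = 4) = (4/7)(4/7)(3/7)(3/7) = 0.059975; P(data | r = 5) = (5/7)(5/7)(2/7)(2/7) = 0.041649; P(data | r = 6) = (6/7)(6/7)(1/7)(1/7) = 0.014994.
The prior-weighted likelihoods are 1/17 · 0.014994 = 0.00088199, 2/17 · 0.041649 = 0.0048999, 4/17 · 0.059975 = 0.014112, 4/17 · 0.059975 = 0.014112, 3/17 · 0.041649 = 0.0073499, 3/17 · 0.014994 = 0.002646; these sum to 0.044001.
Dividing through by the total gives posterior P(r = 1 | data) = 0.020045, P(r = 2 | data) = 0.11136, P(r = 3 | data) = 0.32071, P(r = 4 | data) = 0.32071, P(r = 5 | data) = 0.16704, P(r = 6 | data) = 0.060134.
Averaging over the posterior, P(blue next | data) = (1/7)(0.020045) + (2/7)(0.11136) + (3/7)(0.32071) + (4/7)(0.32071) + (5/7)(0.16704) + (6/7)(0.060134) = 0.52625.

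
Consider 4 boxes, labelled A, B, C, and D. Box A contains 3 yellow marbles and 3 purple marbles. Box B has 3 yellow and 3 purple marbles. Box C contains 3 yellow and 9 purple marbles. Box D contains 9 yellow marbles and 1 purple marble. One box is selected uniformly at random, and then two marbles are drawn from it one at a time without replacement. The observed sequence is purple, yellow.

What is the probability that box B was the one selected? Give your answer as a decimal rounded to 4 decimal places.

For each hypothesis, P(data | H) works out to: P(data | box A) = (3/6)(3/5) = 3/10; P(data | box B) = (3/6)(3/5) = 3/10; P(data | box C) = (9/12)(3/11) = 9/44; P(data | box D) = (1/10)(9/9) = 1/10.
Multiplying each by its prior: 1/4 · 3/10 = 3/40, 1/4 · 3/10 = 3/40, 1/4 · 9/44 = 9/176, 1/4 · 1/10 = 1/40; these sum to 199/880.
Therefore the posterior P(box B | data) = (3/40) / (199/880) = 66/199.

0.3317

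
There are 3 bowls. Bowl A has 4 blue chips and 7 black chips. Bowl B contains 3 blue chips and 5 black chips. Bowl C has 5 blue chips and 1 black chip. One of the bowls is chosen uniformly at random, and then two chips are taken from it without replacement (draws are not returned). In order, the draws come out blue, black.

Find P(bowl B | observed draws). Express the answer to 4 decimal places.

Compute the likelihood of the observed sequence for each case: P(data | bowl A) = (4/11)(7/10) = 0.25455; P(data | bowl B) = (3/8)(5/7) = 0.26786; P(data | bowl C) = (5/6)(1/5) = 0.16667.
The prior-weighted likelihoods are 1/3 · 0.25455 = 0.084848, 1/3 · 0.26786 = 0.089286, 1/3 · 0.16667 = 0.055556; these sum to 0.22969.
By Bayes' rule, P(bowl B | data) = (0.089286) / (0.22969) = 0.38872.

0.3887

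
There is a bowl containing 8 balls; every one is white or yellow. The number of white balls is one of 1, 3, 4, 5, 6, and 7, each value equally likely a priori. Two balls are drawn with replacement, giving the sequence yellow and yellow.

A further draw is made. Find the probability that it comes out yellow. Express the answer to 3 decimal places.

Compute the likelihood of the observed sequence for each case: P(data | r = 1) = (7/8)(7/8) = 49/64; P(data | r = 3) = (5/8)(5/8) = 25/64; P(data | r = 4) = (4/8)(4/8) = 1/4; P(data | r = 5) = (3/8)(3/8) = 9/64; P(data | r = 6) = (2/8)(2/8) = 1/16; P(data | r = 7) = (1/8)(1/8) = 1/64.
Multiplying each by its prior: 1/6 · 49/64 = 49/384, 1/6 · 25/64 = 25/384, 1/6 · 1/4 = 1/24, 1/6 · 9/64 = 3/128, 1/6 · 1/16 = 1/96, 1/6 · 1/64 = 1/384; with total 13/48.
Normalising, the posterior is P(r = 1 | data) = 49/104, P(r = 3 | data) = 25/104, P(r = 4 | data) = 2/13, P(r = 5 | data) = 9/104, P(r = 6 | data) = 1/26, P(r = 7 | data) = 1/104.
Averaging over the posterior, P(yellow next | data) = (7/8)(49/104) + (5/8)(25/104) + (1/2)(2/13) + (3/8)(9/104) + (1/4)(1/26) + (1/8)(1/104) = 71/104.

0.683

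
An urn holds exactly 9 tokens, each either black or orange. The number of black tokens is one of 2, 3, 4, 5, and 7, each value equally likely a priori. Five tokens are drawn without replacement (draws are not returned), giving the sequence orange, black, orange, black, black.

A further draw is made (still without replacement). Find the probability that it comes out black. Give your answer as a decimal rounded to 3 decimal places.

Compute the likelihood of the observed sequence for each case: P(data | r = 2) = (7/9)(2/8)(6/7)(1/6)(0/5) = 0; P(data | r = 3) = (6/9)(3/8)(5/7)(2/6)(1/5) = 1/84; P(data | r = 4) = (5/9)(4/8)(4/7)(3/6)(2/5) = 2/63; P(data | r = 5) = (4/9)(5/8)(3/7)(4/6)(3/5) = 1/21; P(data | r = 7) = (2/9)(7/8)(1/7)(6/6)(5/5) = 1/36.
Multiplying each by its prior: 1/5 · 0 = 0, 1/5 · 1/84 = 1/420, 1/5 · 2/63 = 2/315, 1/5 · 1/21 = 1/105, 1/5 · 1/36 = 1/180; these sum to 1/42.
Normalising, the posterior is P(r = 2 | data) = 0, P(r = 3 | data) = 1/10, P(r = 4 | data) = 4/15, P(r = 5 | data) = 2/5, P(r = 7 | data) = 7/30.
So P(black next | data) = Σ P(black next | H) P(H | data) = (0)(1/10) + (1/4)(4/15) + (1/2)(2/5) + (1)(7/30) = 1/2.

0.500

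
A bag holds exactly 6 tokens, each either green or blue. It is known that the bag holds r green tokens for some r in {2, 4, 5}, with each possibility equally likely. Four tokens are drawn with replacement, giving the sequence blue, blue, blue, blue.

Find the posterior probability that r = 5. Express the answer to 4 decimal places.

0.0037

For each hypothesis, P(data | H) works out to: P(data | r = 2) = (4/6)(4/6)(4/6)(4/6) = 0.19753; P(data | r = 4) = (2/6)(2/6)(2/6)(2/6) = 0.012346; P(data | r = 5) = (1/6)(1/6)(1/6)(1/6) = 0.0007716.
Multiplying each by its prior: 1/3 · 0.19753 = 0.065844, 1/3 · 0.012346 = 0.0041152, 1/3 · 0.0007716 = 0.0002572; these sum to 0.070216.
So P(r = 5 | data) = (0.0002572) / (0.070216) = 0.003663.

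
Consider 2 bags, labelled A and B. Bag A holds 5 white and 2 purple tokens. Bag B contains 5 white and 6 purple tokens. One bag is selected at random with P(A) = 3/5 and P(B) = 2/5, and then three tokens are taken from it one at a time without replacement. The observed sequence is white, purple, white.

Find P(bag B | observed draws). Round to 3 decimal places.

0.298

For each hypothesis, P(data | H) works out to: P(data | bag A) = (5/7)(2/6)(4/5) = 0.19048; P(data | bag B) = (5/11)(6/10)(4/9) = 0.12121.
The prior-weighted likelihoods are 3/5 · 0.19048 = 0.11429, 2/5 · 0.12121 = 0.048485; these sum to 0.16277.
By Bayes' rule, P(bag B | data) = (0.048485) / (0.16277) = 0.29787.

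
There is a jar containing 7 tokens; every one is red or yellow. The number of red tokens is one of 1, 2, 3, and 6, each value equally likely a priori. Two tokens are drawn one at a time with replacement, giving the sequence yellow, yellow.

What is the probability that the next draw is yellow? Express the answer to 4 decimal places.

0.7436

The likelihood of the observed sequence under each hypothesis: P(data | r = 1) = (6/7)(6/7) = 36/49; P(data | r = 2) = (5/7)(5/7) = 25/49; P(data | r = 3) = (4/7)(4/7) = 16/49; P(data | r = 6) = (1/7)(1/7) = 1/49.
Weighting by the prior gives 1/4 · 36/49 = 9/49, 1/4 · 25/49 = 25/196, 1/4 · 16/49 = 4/49, 1/4 · 1/49 = 1/196; with total 39/98.
Dividing through by the total gives posterior P(r = 1 | data) = 6/13, P(r = 2 | data) = 25/78, P(r = 3 | data) = 8/39, P(r = 6 | data) = 1/78.
So P(yellow next | data) = Σ P(yellow next | H) P(H | data) = (6/7)(6/13) + (5/7)(25/78) + (4/7)(8/39) + (1/7)(1/78) = 29/39.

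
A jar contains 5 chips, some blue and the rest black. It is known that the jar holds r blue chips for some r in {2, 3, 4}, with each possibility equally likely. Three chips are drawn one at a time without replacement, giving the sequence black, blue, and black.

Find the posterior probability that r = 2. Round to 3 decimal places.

0.667

The likelihood of the observed sequence under each hypothesis: P(data | r = 2) = (3/5)(2/4)(2/3) = 1/5; P(data | r = 3) = (2/5)(3/4)(1/3) = 1/10; P(data | r = 4) = (1/5)(4/4)(0/3) = 0.
Weighting by the prior gives 1/3 · 1/5 = 1/15, 1/3 · 1/10 = 1/30, 1/3 · 0 = 0; these sum to 1/10.
Therefore the posterior P(r = 2 | data) = (1/15) / (1/10) = 2/3.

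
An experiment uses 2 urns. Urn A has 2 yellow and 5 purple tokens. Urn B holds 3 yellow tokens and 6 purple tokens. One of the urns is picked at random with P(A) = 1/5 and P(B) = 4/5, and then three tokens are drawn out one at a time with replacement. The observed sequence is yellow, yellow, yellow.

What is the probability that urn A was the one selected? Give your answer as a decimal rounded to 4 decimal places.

0.1360

For each hypothesis, P(data | H) works out to: P(data | urn A) = (2/7)(2/7)(2/7) = 0.023324; P(data | urn B) = (3/9)(3/9)(3/9) = 0.037037.
Weighting by the prior gives 1/5 · 0.023324 = 0.0046647, 4/5 · 0.037037 = 0.02963; these sum to 0.034294.
Hence P(urn A | data) = (0.0046647) / (0.034294) = 0.13602.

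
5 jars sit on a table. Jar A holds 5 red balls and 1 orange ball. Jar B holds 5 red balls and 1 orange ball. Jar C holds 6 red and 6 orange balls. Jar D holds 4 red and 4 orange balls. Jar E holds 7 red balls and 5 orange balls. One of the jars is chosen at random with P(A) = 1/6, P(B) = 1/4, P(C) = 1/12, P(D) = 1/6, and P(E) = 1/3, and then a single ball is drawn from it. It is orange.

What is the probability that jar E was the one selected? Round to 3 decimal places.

0.417

Compute the likelihood of this draw for each case: P(data | jar A) = (1/6) = 1/6; P(data | jar B) = (1/6) = 1/6; P(data | jar C) = (6/12) = 1/2; P(data | jar D) = (4/8) = 1/2; P(data | jar E) = (5/12) = 5/12.
The prior-weighted likelihoods are 1/6 · 1/6 = 1/36, 1/4 · 1/6 = 1/24, 1/12 · 1/2 = 1/24, 1/6 · 1/2 = 1/12, 1/3 · 5/12 = 5/36; these sum to 1/3.
Therefore the posterior P(jar E | data) = (5/36) / (1/3) = 5/12.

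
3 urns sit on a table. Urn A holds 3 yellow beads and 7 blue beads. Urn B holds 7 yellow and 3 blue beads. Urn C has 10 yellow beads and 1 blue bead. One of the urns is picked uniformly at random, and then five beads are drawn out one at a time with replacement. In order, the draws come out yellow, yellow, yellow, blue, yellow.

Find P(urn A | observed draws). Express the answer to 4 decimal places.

0.0406

Under each hypothesis, the probability of the observed sequence is: P(data | urn A) = (3/10)(3/10)(3/10)(7/10)(3/10) = 0.00567; P(data | urn B) = (7/10)(7/10)(7/10)(3/10)(7/10) = 0.07203; P(data | urn C) = (10/11)(10/11)(10/11)(1/11)(10/11) = 0.062092.
Multiplying each by its prior: 1/3 · 0.00567 = 0.00189, 1/3 · 0.07203 = 0.02401, 1/3 · 0.062092 = 0.020697; summing to 0.046597.
So P(urn A | data) = (0.00189) / (0.046597) = 0.04056.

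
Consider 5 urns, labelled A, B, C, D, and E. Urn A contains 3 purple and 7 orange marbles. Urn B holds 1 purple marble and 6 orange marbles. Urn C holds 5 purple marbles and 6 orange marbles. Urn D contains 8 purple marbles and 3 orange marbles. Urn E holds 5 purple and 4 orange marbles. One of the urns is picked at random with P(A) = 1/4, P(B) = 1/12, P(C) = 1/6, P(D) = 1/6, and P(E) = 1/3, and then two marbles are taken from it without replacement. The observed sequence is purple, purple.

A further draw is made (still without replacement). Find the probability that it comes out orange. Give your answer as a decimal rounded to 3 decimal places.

0.517

The likelihood of the observed sequence under each hypothesis: P(data | urn A) = (3/10)(2/9) = 0.066667; P(data | urn B) = (1/7)(0/6) = 0; P(data | urn C) = (5/11)(4/10) = 0.18182; P(data | urn D) = (8/11)(7/10) = 0.50909; P(data | urn E) = (5/9)(4/8) = 0.27778.
Weighting by the prior gives 1/4 · 0.066667 = 0.016667, 1/12 · 0 = 0, 1/6 · 0.18182 = 0.030303, 1/6 · 0.50909 = 0.084848, 1/3 · 0.27778 = 0.092593; these sum to 0.22441.
Dividing through by the total gives posterior P(urn A | data) = 0.074269, P(urn B | data) = 0, P(urn C | data) = 0.13503, P(urn D | data) = 0.37809, P(urn E | data) = 0.4126.
So P(orange next | data) = Σ P(orange next | H) P(H | data) = (7/8)(0.074269) + (2/3)(0.13503) + (1/3)(0.37809) + (4/7)(0.4126) = 0.51681.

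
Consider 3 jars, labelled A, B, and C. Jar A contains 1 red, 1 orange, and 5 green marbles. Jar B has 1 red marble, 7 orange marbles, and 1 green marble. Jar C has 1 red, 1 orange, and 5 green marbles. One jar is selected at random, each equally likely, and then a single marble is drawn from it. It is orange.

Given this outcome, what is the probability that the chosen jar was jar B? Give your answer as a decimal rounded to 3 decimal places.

0.731

For each hypothesis, P(data | H) works out to: P(data | jar A) = (1/7) = 1/7; P(data | jar B) = (7/9) = 7/9; P(data | jar C) = (1/7) = 1/7.
Weighting by the prior gives 1/3 · 1/7 = 1/21, 1/3 · 7/9 = 7/27, 1/3 · 1/7 = 1/21; these sum to 67/189.
So P(jar B | data) = (7/27) / (67/189) = 49/67.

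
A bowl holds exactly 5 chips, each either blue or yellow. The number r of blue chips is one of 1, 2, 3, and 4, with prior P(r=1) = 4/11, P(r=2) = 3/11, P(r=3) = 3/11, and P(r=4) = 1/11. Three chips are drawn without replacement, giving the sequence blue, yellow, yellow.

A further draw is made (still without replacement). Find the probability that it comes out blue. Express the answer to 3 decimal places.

The likelihood of the observed sequence under each hypothesis: P(data | r = 1) = (1/5)(4/4)(3/3) = 1/5; P(data | r = 2) = (2/5)(3/4)(2/3) = 1/5; P(data | r = 3) = (3/5)(2/4)(1/3) = 1/10; P(data | r = 4) = (4/5)(1/4)(0/3) = 0.
Weighting by the prior gives 4/11 · 1/5 = 4/55, 3/11 · 1/5 = 3/55, 3/11 · 1/10 = 3/110, 1/11 · 0 = 0; summing to 17/110.
Normalising, the posterior is P(r = 1 | data) = 8/17, P(r = 2 | data) = 6/17, P(r = 3 | data) = 3/17, P(r = 4 | data) = 0.
The predictive probability is P(blue next | data) = (0)(8/17) + (1/2)(6/17) + (1)(3/17) = 6/17.

0.353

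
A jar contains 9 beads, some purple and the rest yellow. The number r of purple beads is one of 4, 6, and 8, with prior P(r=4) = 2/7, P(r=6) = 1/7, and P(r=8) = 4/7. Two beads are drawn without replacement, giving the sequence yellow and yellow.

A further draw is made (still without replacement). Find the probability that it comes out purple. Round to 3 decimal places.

Compute the likelihood of the observed sequence for each case: P(data | r = 4) = (5/9)(4/8) = 5/18; P(data | r = 6) = (3/9)(2/8) = 1/12; P(data | r = 8) = (1/9)(0/8) = 0.
Multiplying each by its prior: 2/7 · 5/18 = 5/63, 1/7 · 1/12 = 1/84, 4/7 · 0 = 0; summing to 23/252.
The posterior is then P(r = 4 | data) = 20/23, P(r = 6 | data) = 3/23, P(r = 8 | data) = 0.
So P(purple next | data) = Σ P(purple next | H) P(H | data) = (4/7)(20/23) + (6/7)(3/23) = 14/23.

0.609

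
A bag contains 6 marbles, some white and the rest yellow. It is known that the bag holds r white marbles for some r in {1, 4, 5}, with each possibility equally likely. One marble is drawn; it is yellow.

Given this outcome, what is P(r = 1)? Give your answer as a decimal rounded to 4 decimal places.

For each hypothesis, P(data | H) works out to: P(data | r = 1) = (5/6) = 5/6; P(data | r = 4) = (2/6) = 1/3; P(data | r = 5) = (1/6) = 1/6.
Weighting by the prior gives 1/3 · 5/6 = 5/18, 1/3 · 1/3 = 1/9, 1/3 · 1/6 = 1/18; these sum to 4/9.
Hence P(r = 1 | data) = (5/18) / (4/9) = 5/8.

0.6250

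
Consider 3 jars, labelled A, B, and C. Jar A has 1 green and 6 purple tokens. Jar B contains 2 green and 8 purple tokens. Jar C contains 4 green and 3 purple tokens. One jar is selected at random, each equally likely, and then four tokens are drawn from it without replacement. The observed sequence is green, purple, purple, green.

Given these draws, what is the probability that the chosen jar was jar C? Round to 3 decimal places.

0.794

Under each hypothesis, the probability of the observed sequence is: P(data | jar A) = (1/7)(6/6)(5/5)(0/4) = 0; P(data | jar B) = (2/10)(8/9)(7/8)(1/7) = 1/45; P(data | jar C) = (4/7)(3/6)(2/5)(3/4) = 3/35.
Multiplying each by its prior: 1/3 · 0 = 0, 1/3 · 1/45 = 1/135, 1/3 · 3/35 = 1/35; with total 34/945.
Hence P(jar C | data) = (1/35) / (34/945) = 27/34.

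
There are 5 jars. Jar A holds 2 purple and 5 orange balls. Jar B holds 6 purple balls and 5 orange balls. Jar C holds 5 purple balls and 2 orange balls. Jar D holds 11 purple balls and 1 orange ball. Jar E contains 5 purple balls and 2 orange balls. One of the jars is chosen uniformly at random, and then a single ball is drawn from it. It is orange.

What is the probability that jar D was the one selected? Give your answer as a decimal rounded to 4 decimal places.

0.0457

The likelihood of this draw under each hypothesis: P(data | jar A) = (5/7) = 5/7; P(data | jar B) = (5/11) = 5/11; P(data | jar C) = (2/7) = 2/7; P(data | jar D) = (1/12) = 1/12; P(data | jar E) = (2/7) = 2/7.
The prior-weighted likelihoods are 1/5 · 5/7 = 1/7, 1/5 · 5/11 = 1/11, 1/5 · 2/7 = 2/35, 1/5 · 1/12 = 1/60, 1/5 · 2/7 = 2/35; with total 337/924.
Therefore the posterior P(jar D | data) = (1/60) / (337/924) = 77/1685.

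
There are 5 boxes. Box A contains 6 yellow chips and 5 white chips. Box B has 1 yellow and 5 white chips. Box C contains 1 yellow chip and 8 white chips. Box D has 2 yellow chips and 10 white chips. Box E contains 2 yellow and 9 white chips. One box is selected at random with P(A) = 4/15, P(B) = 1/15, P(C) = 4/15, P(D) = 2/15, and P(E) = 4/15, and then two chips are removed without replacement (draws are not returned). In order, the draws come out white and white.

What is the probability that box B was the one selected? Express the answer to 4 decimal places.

0.0786

The likelihood of the observed sequence under each hypothesis: P(data | box A) = (5/11)(4/10) = 0.18182; P(data | box B) = (5/6)(4/5) = 0.66667; P(data | box C) = (8/9)(7/8) = 0.77778; P(data | box D) = (10/12)(9/11) = 0.68182; P(data | box E) = (9/11)(8/10) = 0.65455.
Multiplying each by its prior: 4/15 · 0.18182 = 0.048485, 1/15 · 0.66667 = 0.044444, 4/15 · 0.77778 = 0.20741, 2/15 · 0.68182 = 0.090909, 4/15 · 0.65455 = 0.17455; with total 0.56579.
So P(box B | data) = (0.044444) / (0.56579) = 0.078553.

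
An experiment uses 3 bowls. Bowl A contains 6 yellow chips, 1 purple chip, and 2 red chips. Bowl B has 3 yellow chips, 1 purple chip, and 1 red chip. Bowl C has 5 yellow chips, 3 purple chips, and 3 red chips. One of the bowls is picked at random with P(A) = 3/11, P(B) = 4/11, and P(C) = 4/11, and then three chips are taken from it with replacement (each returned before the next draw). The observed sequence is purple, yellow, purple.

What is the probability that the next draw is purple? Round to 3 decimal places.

0.230

Under each hypothesis, the probability of the observed sequence is: P(data | bowl A) = (1/9)(6/9)(1/9) = 0.0082305; P(data | bowl B) = (1/5)(3/5)(1/5) = 0.024; P(data | bowl C) = (3/11)(5/11)(3/11) = 0.033809.
Multiplying each by its prior: 3/11 · 0.0082305 = 0.0022447, 4/11 · 0.024 = 0.0087273, 4/11 · 0.033809 = 0.012294; summing to 0.023266.
Normalising, the posterior is P(bowl A | data) = 0.096478, P(bowl B | data) = 0.37511, P(bowl C | data) = 0.52842.
So P(purple next | data) = Σ P(purple next | H) P(H | data) = (1/9)(0.096478) + (1/5)(0.37511) + (3/11)(0.52842) = 0.22985.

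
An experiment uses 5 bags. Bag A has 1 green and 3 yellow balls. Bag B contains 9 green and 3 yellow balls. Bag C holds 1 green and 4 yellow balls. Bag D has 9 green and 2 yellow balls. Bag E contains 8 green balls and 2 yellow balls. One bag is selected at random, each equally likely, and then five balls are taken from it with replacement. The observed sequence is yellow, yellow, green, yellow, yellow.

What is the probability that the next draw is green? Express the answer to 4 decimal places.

0.2415

For each hypothesis, P(data | H) works out to: P(data | bag A) = (3/4)(3/4)(1/4)(3/4)(3/4) = 0.079102; P(data | bag B) = (3/12)(3/12)(9/12)(3/12)(3/12) = 0.0029297; P(data | bag C) = (4/5)(4/5)(1/5)(4/5)(4/5) = 0.08192; P(data | bag D) = (2/11)(2/11)(9/11)(2/11)(2/11) = 0.00089413; P(data | bag E) = (2/10)(2/10)(8/10)(2/10)(2/10) = 0.00128.
Weighting by the prior gives 1/5 · 0.079102 = 0.01582, 1/5 · 0.0029297 = 0.00058594, 1/5 · 0.08192 = 0.016384, 1/5 · 0.00089413 = 0.00017883, 1/5 · 0.00128 = 0.000256; with total 0.033225.
The posterior is then P(bag A | data) = 0.47616, P(bag B | data) = 0.017635, P(bag C | data) = 0.49312, P(bag D | data) = 0.0053822, P(bag E | data) = 0.007705.
Averaging over the posterior, P(green next | data) = (1/4)(0.47616) + (3/4)(0.017635) + (1/5)(0.49312) + (9/11)(0.0053822) + (4/5)(0.007705) = 0.24146.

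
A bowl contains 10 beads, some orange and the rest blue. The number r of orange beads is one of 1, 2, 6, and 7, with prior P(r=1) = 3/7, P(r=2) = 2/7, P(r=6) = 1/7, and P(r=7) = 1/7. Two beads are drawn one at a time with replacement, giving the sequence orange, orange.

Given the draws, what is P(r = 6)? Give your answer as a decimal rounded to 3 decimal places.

0.375

The likelihood of the observed sequence under each hypothesis: P(data | r = 1) = (1/10)(1/10) = 1/100; P(data | r = 2) = (2/10)(2/10) = 1/25; P(data | r = 6) = (6/10)(6/10) = 9/25; P(data | r = 7) = (7/10)(7/10) = 49/100.
The prior-weighted likelihoods are 3/7 · 1/100 = 3/700, 2/7 · 1/25 = 2/175, 1/7 · 9/25 = 9/175, 1/7 · 49/100 = 7/100; summing to 24/175.
So P(r = 6 | data) = (9/175) / (24/175) = 3/8.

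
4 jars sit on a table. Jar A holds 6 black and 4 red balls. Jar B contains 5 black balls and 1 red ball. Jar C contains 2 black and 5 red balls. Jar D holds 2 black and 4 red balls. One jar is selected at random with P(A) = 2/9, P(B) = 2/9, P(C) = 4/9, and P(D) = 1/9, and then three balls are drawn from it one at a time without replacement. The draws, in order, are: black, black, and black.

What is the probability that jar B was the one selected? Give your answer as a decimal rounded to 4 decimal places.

For each hypothesis, P(data | H) works out to: P(data | jar A) = (6/10)(5/9)(4/8) = 1/6; P(data | jar B) = (5/6)(4/5)(3/4) = 1/2; P(data | jar C) = (2/7)(1/6)(0/5) = 0; P(data | jar D) = (2/6)(1/5)(0/4) = 0.
The prior-weighted likelihoods are 2/9 · 1/6 = 1/27, 2/9 · 1/2 = 1/9, 4/9 · 0 = 0, 1/9 · 0 = 0; these sum to 4/27.
Hence P(jar B | data) = (1/9) / (4/27) = 3/4.

0.7500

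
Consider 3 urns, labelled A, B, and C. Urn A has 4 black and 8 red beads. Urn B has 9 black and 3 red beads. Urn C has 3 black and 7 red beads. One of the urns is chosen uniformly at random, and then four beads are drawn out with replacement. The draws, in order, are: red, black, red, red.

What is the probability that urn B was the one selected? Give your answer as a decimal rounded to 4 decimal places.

The likelihood of the observed sequence under each hypothesis: P(data | urn A) = (8/12)(4/12)(8/12)(8/12) = 0.098765; P(data | urn B) = (3/12)(9/12)(3/12)(3/12) = 0.011719; P(data | urn C) = (7/10)(3/10)(7/10)(7/10) = 0.1029.
Multiplying each by its prior: 1/3 · 0.098765 = 0.032922, 1/3 · 0.011719 = 0.0039062, 1/3 · 0.1029 = 0.0343; with total 0.071128.
Therefore the posterior P(urn B | data) = (0.0039062) / (0.071128) = 0.054919.

0.0549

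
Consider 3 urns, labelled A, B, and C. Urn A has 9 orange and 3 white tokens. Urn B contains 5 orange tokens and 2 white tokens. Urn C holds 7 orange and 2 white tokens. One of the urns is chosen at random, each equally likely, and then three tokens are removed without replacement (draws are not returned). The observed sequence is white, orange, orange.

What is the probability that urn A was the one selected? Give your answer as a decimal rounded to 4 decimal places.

0.3142

The likelihood of the observed sequence under each hypothesis: P(data | urn A) = (3/12)(9/11)(8/10) = 0.16364; P(data | urn B) = (2/7)(5/6)(4/5) = 0.19048; P(data | urn C) = (2/9)(7/8)(6/7) = 0.16667.
The prior-weighted likelihoods are 1/3 · 0.16364 = 0.054545, 1/3 · 0.19048 = 0.063492, 1/3 · 0.16667 = 0.055556; summing to 0.17359.
Therefore the posterior P(urn A | data) = (0.054545) / (0.17359) = 0.31421.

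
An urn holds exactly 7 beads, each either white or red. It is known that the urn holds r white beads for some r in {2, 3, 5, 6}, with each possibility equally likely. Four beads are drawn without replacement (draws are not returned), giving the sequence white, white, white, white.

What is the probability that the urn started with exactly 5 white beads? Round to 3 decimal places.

0.250

For each hypothesis, P(data | H) works out to: P(data | r = 2) = (2/7)(1/6)(0/5) = 0; P(data | r = 3) = (3/7)(2/6)(1/5)(0/4) = 0; P(data | r = 5) = (5/7)(4/6)(3/5)(2/4) = 1/7; P(data | r = 6) = (6/7)(5/6)(4/5)(3/4) = 3/7.
Weighting by the prior gives 1/4 · 0 = 0, 1/4 · 0 = 0, 1/4 · 1/7 = 1/28, 1/4 · 3/7 = 3/28; these sum to 1/7.
Therefore the posterior P(r = 5 | data) = (1/28) / (1/7) = 1/4.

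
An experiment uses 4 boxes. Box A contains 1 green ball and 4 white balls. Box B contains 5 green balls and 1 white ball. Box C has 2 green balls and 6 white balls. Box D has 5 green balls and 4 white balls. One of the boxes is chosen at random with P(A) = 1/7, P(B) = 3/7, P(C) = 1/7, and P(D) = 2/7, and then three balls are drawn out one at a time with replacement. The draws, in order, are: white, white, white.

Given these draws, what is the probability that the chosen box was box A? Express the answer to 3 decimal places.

0.456

For each hypothesis, P(data | H) works out to: P(data | box A) = (4/5)(4/5)(4/5) = 0.512; P(data | box B) = (1/6)(1/6)(1/6) = 0.0046296; P(data | box C) = (6/8)(6/8)(6/8) = 0.42188; P(data | box D) = (4/9)(4/9)(4/9) = 0.087791.
Multiplying each by its prior: 1/7 · 0.512 = 0.073143, 3/7 · 0.0046296 = 0.0019841, 1/7 · 0.42188 = 0.060268, 2/7 · 0.087791 = 0.025083; summing to 0.16048.
Therefore the posterior P(box A | data) = (0.073143) / (0.16048) = 0.45578.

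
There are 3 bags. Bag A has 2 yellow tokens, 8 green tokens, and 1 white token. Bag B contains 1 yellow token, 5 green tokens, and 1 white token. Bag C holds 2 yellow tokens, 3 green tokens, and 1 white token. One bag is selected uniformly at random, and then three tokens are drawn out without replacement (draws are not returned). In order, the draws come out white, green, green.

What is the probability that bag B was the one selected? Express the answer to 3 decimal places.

0.472

The likelihood of the observed sequence under each hypothesis: P(data | bag A) = (1/11)(8/10)(7/9) = 0.056566; P(data | bag B) = (1/7)(5/6)(4/5) = 0.095238; P(data | bag C) = (1/6)(3/5)(2/4) = 0.05.
Multiplying each by its prior: 1/3 · 0.056566 = 0.018855, 1/3 · 0.095238 = 0.031746, 1/3 · 0.05 = 0.016667; these sum to 0.067268.
Hence P(bag B | data) = (0.031746) / (0.067268) = 0.47193.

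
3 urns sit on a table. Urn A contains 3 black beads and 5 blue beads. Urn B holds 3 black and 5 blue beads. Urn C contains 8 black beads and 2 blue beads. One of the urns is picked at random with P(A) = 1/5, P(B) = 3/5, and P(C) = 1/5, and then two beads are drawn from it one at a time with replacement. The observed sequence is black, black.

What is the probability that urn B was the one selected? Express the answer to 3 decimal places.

Under each hypothesis, the probability of the observed sequence is: P(data | urn A) = (3/8)(3/8) = 0.14062; P(data | urn B) = (3/8)(3/8) = 0.14062; P(data | urn C) = (8/10)(8/10) = 0.64.
Weighting by the prior gives 1/5 · 0.14062 = 0.028125, 3/5 · 0.14062 = 0.084375, 1/5 · 0.64 = 0.128; with total 0.2405.
So P(urn B | data) = (0.084375) / (0.2405) = 0.35083.

0.351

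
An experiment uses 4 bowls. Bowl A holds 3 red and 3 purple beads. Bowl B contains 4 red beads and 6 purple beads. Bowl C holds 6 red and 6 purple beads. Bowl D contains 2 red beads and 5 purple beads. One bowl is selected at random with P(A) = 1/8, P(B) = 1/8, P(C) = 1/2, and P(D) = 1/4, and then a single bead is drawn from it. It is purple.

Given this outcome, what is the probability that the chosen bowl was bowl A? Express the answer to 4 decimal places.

For each hypothesis, P(data | H) works out to: P(data | bowl A) = (3/6) = 1/2; P(data | bowl B) = (6/10) = 3/5; P(data | bowl C) = (6/12) = 1/2; P(data | bowl D) = (5/7) = 5/7.
Multiplying each by its prior: 1/8 · 1/2 = 1/16, 1/8 · 3/5 = 3/40, 1/2 · 1/2 = 1/4, 1/4 · 5/7 = 5/28; with total 317/560.
Hence P(bowl A | data) = (1/16) / (317/560) = 35/317.

0.1104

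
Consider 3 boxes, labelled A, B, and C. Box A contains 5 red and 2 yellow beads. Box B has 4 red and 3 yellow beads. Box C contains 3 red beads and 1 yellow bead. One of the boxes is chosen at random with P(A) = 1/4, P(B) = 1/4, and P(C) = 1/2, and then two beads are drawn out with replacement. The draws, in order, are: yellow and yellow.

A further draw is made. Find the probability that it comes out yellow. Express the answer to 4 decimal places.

0.3415

The likelihood of the observed sequence under each hypothesis: P(data | box A) = (2/7)(2/7) = 0.081633; P(data | box B) = (3/7)(3/7) = 0.18367; P(data | box C) = (1/4)(1/4) = 0.0625.
The prior-weighted likelihoods are 1/4 · 0.081633 = 0.020408, 1/4 · 0.18367 = 0.045918, 1/2 · 0.0625 = 0.03125; these sum to 0.097577.
The posterior is then P(box A | data) = 0.20915, P(box B | data) = 0.47059, P(box C | data) = 0.32026.
The predictive probability is P(yellow next | data) = (2/7)(0.20915) + (3/7)(0.47059) + (1/4)(0.32026) = 0.3415.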